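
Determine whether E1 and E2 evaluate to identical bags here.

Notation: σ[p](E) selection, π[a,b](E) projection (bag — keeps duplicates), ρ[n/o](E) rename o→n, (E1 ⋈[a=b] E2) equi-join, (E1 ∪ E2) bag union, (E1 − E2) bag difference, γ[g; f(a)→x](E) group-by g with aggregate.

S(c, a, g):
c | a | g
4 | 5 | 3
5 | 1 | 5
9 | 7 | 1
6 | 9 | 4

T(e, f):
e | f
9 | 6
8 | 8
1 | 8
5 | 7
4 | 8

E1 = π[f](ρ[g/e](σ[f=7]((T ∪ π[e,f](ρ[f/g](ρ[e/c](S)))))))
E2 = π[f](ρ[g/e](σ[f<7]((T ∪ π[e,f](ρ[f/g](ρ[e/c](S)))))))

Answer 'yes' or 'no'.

E1 subexpression sizes:
  T → 5
  S → 4
  ρ[e/c](S) → 4
  ρ[f/g](ρ[e/c](S)) → 4
  π[e,f](ρ[f/g](ρ[e/c](S))) → 4
  (T ∪ π[e,f](ρ[f/g](ρ[e/c](S)))) → 9
  σ[f=7]((T ∪ π[e,f](ρ[f/g](ρ[e/c](S))))) → 1
  ρ[g/e](σ[f=7]((T ∪ π[e,f](ρ[f/g](ρ[e/c](S)))))) → 1
  π[f](ρ[g/e](σ[f=7]((T ∪ π[e,f](ρ[f/g](ρ[e/c](S))))))) → 1
E2 subexpression sizes:
  T → 5
  S → 4
  ρ[e/c](S) → 4
  ρ[f/g](ρ[e/c](S)) → 4
  π[e,f](ρ[f/g](ρ[e/c](S))) → 4
  (T ∪ π[e,f](ρ[f/g](ρ[e/c](S)))) → 9
  σ[f<7]((T ∪ π[e,f](ρ[f/g](ρ[e/c](S))))) → 5
  ρ[g/e](σ[f<7]((T ∪ π[e,f](ρ[f/g](ρ[e/c](S)))))) → 5
  π[f](ρ[g/e](σ[f<7]((T ∪ π[e,f](ρ[f/g](ρ[e/c](S))))))) → 5

E1 result:
f
7
E2 result:
f
1
3
4
5
6
Witness: (6,) appears 0× in E1 but 1× in E2.

no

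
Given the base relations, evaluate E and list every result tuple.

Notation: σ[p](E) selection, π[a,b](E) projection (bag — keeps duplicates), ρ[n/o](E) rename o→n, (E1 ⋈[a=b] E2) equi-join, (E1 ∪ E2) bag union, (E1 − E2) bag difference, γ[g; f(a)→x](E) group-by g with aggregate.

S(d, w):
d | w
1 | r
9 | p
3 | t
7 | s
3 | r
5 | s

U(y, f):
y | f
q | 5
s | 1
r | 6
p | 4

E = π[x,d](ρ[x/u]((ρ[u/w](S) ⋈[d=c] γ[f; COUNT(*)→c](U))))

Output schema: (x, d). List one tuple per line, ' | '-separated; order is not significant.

Subexpression sizes:
  S → 6
  ρ[u/w](S) → 6
  U → 4
  γ[f; COUNT(*)→c](U) → 4
  (ρ[u/w](S) ⋈[d=c] γ[f; COUNT(*)→c](U)) → 4
  ρ[x/u]((ρ[u/w](S) ⋈[d=c] γ[f; COUNT(*)→c](U))) → 4
  π[x,d](ρ[x/u]((ρ[u/w](S) ⋈[d=c] γ[f; COUNT(*)→c](U)))) → 4

== RESULT ==
x | d
r | 1
r | 1
r | 1
r | 1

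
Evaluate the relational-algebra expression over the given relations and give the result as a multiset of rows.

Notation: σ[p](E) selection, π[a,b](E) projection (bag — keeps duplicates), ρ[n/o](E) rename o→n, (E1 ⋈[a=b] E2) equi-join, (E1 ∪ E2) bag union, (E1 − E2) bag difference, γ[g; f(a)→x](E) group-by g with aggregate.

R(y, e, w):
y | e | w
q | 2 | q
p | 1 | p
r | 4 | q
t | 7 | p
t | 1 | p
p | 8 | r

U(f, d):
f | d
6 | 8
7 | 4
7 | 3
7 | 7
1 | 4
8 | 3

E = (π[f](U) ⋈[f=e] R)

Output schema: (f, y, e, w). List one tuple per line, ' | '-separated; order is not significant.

Stepwise |·|:
  U → 6
  π[f](U) → 6
  R → 6
  (π[f](U) ⋈[f=e] R) → 6

== RESULT ==
f | y | e | w
1 | p | 1 | p
1 | t | 1 | p
7 | t | 7 | p
7 | t | 7 | p
7 | t | 7 | p
8 | p | 8 | r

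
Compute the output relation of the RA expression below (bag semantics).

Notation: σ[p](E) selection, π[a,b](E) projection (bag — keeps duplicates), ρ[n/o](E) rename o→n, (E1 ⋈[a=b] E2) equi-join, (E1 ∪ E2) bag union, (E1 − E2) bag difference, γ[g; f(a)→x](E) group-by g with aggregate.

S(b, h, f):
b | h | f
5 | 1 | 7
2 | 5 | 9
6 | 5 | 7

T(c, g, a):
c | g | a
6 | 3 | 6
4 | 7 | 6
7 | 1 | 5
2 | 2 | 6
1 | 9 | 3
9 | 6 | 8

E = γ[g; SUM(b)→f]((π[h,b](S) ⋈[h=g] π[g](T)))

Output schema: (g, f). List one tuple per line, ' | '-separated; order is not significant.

Stepwise |·|:
  S → 3
  π[h,b](S) → 3
  T → 6
  π[g](T) → 6
  (π[h,b](S) ⋈[h=g] π[g](T)) → 1
  γ[g; SUM(b)→f]((π[h,b](S) ⋈[h=g] π[g](T))) → 1

== RESULT ==
g | f
1 | 5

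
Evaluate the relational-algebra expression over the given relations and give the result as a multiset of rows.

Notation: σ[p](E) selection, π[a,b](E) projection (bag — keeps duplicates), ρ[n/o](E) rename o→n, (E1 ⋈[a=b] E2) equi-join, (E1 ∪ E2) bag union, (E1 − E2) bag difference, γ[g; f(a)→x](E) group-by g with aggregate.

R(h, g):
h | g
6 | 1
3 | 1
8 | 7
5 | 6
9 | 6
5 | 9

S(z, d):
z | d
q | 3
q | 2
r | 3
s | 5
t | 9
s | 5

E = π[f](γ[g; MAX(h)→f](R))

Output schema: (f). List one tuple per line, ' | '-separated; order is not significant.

Row counts bottom-up:
  R → 6
  γ[g; MAX(h)→f](R) → 4
  π[f](γ[g; MAX(h)→f](R)) → 4

== RESULT ==
f
5
6
8
9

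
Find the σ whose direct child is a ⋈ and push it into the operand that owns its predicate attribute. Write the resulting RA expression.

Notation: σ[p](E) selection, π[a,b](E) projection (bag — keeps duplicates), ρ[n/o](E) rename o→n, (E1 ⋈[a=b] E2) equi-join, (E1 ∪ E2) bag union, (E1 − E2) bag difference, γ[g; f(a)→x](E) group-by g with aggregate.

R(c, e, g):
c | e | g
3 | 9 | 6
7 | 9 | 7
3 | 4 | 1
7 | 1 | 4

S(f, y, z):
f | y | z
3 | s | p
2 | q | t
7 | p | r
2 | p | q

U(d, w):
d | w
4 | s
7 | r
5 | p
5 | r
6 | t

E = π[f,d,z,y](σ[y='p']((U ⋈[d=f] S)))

σ filters on y, owned by the right side.
E' = π[f,d,z,y]((U ⋈[d=f] σ[y='p'](S)))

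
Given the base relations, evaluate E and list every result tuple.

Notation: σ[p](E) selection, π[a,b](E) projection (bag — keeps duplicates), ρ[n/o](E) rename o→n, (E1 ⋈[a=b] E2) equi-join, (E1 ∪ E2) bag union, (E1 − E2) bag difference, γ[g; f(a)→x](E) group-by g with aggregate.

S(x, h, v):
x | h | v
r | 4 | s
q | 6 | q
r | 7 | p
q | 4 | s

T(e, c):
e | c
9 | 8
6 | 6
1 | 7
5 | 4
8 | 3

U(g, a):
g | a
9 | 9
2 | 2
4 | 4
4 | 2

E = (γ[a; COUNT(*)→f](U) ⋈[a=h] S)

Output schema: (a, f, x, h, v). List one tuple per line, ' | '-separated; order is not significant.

Stepwise |·|:
  U → 4
  γ[a; COUNT(*)→f](U) → 3
  S → 4
  (γ[a; COUNT(*)→f](U) ⋈[a=h] S) → 2

== RESULT ==
a | f | x | h | v
4 | 1 | q | 4 | s
4 | 1 | r | 4 | s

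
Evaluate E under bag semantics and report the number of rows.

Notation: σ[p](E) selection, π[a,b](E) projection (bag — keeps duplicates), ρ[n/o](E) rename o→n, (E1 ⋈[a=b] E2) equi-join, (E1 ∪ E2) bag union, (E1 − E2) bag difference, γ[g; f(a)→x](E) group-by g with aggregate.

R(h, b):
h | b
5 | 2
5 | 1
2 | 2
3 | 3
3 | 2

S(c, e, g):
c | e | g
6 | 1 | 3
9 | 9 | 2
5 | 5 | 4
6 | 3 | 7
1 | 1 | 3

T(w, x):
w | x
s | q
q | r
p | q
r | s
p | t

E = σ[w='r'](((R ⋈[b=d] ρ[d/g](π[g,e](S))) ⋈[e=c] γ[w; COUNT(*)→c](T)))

Per-node cardinality:
  R → 5
  S → 5
  π[g,e](S) → 5
  ρ[d/g](π[g,e](S)) → 5
  (R ⋈[b=d] ρ[d/g](π[g,e](S))) → 5
  T → 5
  γ[w; COUNT(*)→c](T) → 4
  ((R ⋈[b=d] ρ[d/g](π[g,e](S))) ⋈[e=c] γ[w; COUNT(*)→c](T)) → 6
  σ[w='r'](((R ⋈[b=d] ρ[d/g](π[g,e](S))) ⋈[e=c] γ[w; COUNT(*)→c](T))) → 2

|E| = 2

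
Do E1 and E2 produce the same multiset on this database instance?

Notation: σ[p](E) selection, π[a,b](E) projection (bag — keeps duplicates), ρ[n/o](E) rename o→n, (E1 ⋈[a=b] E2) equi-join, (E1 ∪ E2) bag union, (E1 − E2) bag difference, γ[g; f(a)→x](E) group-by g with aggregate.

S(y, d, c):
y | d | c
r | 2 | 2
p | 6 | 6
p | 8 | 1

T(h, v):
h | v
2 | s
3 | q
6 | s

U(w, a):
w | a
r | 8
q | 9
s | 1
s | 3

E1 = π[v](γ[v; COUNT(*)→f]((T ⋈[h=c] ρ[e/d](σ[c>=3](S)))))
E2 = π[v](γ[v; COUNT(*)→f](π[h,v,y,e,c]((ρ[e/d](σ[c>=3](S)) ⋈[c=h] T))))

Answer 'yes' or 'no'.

E1 row counts bottom-up:
  T → 3
  S → 3
  σ[c>=3](S) → 1
  ρ[e/d](σ[c>=3](S)) → 1
  (T ⋈[h=c] ρ[e/d](σ[c>=3](S))) → 1
  γ[v; COUNT(*)→f]((T ⋈[h=c] ρ[e/d](σ[c>=3](S)))) → 1
  π[v](γ[v; COUNT(*)→f]((T ⋈[h=c] ρ[e/d](σ[c>=3](S))))) → 1
E2 row counts bottom-up:
  S → 3
  σ[c>=3](S) → 1
  ρ[e/d](σ[c>=3](S)) → 1
  T → 3
  (ρ[e/d](σ[c>=3](S)) ⋈[c=h] T) → 1
  π[h,v,y,e,c]((ρ[e/d](σ[c>=3](S)) ⋈[c=h] T)) → 1
  γ[v; COUNT(*)→f](π[h,v,y,e,c]((ρ[e/d](σ[c>=3](S)) ⋈[c=h] T))) → 1
  π[v](γ[v; COUNT(*)→f](π[h,v,y,e,c]((ρ[e/d](σ[c>=3](S)) ⋈[c=h] T)))) → 1

E1 and E2 produce the same multiset:
v
s

yes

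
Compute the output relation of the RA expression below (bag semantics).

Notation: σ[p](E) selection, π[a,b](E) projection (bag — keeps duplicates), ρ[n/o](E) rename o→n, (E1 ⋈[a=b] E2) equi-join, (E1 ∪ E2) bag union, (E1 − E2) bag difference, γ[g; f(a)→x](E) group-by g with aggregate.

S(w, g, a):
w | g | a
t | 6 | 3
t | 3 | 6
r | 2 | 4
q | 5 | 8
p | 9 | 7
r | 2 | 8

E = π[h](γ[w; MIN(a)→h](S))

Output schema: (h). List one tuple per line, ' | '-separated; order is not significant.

Row counts bottom-up:
  S → 6
  γ[w; MIN(a)→h](S) → 4
  π[h](γ[w; MIN(a)→h](S)) → 4

== RESULT ==
h
3
4
7
8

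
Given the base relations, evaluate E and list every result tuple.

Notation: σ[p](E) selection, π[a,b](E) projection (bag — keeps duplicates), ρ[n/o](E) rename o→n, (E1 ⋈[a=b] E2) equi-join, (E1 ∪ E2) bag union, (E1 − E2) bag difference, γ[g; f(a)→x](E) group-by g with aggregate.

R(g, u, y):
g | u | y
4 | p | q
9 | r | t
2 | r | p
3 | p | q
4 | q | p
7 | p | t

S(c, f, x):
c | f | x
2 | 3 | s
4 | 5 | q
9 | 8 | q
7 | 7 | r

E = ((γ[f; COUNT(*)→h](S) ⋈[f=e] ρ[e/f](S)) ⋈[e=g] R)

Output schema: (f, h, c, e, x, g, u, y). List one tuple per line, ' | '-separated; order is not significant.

Row counts bottom-up:
  S → 4
  γ[f; COUNT(*)→h](S) → 4
  S → 4
  ρ[e/f](S) → 4
  (γ[f; COUNT(*)→h](S) ⋈[f=e] ρ[e/f](S)) → 4
  R → 6
  ((γ[f; COUNT(*)→h](S) ⋈[f=e] ρ[e/f](S)) ⋈[e=g] R) → 2

== RESULT ==
f | h | c | e | x | g | u | y
3 | 1 | 2 | 3 | s | 3 | p | q
7 | 1 | 7 | 7 | r | 7 | p | t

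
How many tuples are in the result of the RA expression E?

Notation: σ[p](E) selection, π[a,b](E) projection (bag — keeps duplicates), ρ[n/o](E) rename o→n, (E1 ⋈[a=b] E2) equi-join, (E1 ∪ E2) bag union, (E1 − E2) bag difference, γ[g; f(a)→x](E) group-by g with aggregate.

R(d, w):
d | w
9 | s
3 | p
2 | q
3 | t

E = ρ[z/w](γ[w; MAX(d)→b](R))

Stepwise |·|:
  R → 4
  γ[w; MAX(d)→b](R) → 4
  ρ[z/w](γ[w; MAX(d)→b](R)) → 4

|E| = 4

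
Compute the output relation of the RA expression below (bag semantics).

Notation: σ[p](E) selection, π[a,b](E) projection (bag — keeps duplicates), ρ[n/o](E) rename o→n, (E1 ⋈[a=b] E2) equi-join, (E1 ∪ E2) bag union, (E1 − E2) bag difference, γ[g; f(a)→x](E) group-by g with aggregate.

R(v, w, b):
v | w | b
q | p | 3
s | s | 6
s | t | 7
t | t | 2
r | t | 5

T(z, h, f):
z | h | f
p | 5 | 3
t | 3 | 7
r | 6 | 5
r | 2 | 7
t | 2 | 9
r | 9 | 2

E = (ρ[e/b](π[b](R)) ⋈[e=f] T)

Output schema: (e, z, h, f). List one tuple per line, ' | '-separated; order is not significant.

Stepwise |·|:
  R → 5
  π[b](R) → 5
  ρ[e/b](π[b](R)) → 5
  T → 6
  (ρ[e/b](π[b](R)) ⋈[e=f] T) → 5

== RESULT ==
e | z | h | f
2 | r | 9 | 2
3 | p | 5 | 3
5 | r | 6 | 5
7 | r | 2 | 7
7 | t | 3 | 7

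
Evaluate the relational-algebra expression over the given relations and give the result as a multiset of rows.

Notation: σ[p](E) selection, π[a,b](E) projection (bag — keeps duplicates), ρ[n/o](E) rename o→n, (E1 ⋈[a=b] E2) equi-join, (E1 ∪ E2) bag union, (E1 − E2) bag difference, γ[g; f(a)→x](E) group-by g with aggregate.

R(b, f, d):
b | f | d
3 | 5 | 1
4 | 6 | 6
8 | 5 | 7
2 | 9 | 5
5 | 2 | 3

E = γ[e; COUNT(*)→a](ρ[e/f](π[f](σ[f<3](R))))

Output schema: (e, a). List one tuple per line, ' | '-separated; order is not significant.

Row counts bottom-up:
  R → 5
  σ[f<3](R) → 1
  π[f](σ[f<3](R)) → 1
  ρ[e/f](π[f](σ[f<3](R))) → 1
  γ[e; COUNT(*)→a](ρ[e/f](π[f](σ[f<3](R)))) → 1

== RESULT ==
e | a
2 | 1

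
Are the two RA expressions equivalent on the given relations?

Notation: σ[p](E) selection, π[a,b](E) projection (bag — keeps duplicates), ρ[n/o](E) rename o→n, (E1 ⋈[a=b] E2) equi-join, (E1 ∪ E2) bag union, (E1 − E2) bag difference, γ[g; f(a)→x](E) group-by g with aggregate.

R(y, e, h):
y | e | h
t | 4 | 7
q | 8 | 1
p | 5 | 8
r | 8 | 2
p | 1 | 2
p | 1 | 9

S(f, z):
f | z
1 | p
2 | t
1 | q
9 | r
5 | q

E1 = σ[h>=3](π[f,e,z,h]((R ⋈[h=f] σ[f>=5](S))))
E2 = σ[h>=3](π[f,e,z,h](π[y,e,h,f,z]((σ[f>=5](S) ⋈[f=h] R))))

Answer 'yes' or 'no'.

E1 row counts bottom-up:
  R → 6
  S → 5
  σ[f>=5](S) → 2
  (R ⋈[h=f] σ[f>=5](S)) → 1
  π[f,e,z,h]((R ⋈[h=f] σ[f>=5](S))) → 1
  σ[h>=3](π[f,e,z,h]((R ⋈[h=f] σ[f>=5](S)))) → 1
E2 row counts bottom-up:
  S → 5
  σ[f>=5](S) → 2
  R → 6
  (σ[f>=5](S) ⋈[f=h] R) → 1
  π[y,e,h,f,z]((σ[f>=5](S) ⋈[f=h] R)) → 1
  π[f,e,z,h](π[y,e,h,f,z]((σ[f>=5](S) ⋈[f=h] R))) → 1
  σ[h>=3](π[f,e,z,h](π[y,e,h,f,z]((σ[f>=5](S) ⋈[f=h] R)))) → 1

E1 and E2 produce the same multiset:
f | e | z | h
9 | 1 | r | 9

yes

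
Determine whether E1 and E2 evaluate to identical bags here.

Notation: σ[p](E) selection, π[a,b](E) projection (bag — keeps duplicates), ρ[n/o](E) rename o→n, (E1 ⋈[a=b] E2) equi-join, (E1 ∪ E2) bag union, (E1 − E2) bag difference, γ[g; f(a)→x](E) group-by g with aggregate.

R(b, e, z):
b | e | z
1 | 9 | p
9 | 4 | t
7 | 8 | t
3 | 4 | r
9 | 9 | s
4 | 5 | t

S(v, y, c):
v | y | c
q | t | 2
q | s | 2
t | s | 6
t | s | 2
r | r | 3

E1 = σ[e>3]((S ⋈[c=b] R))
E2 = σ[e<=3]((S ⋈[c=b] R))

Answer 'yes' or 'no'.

E1 subexpression sizes:
  S → 5
  R → 6
  (S ⋈[c=b] R) → 1
  σ[e>3]((S ⋈[c=b] R)) → 1
E2 subexpression sizes:
  S → 5
  R → 6
  (S ⋈[c=b] R) → 1
  σ[e<=3]((S ⋈[c=b] R)) → 0

E1 result:
v | y | c | b | e | z
r | r | 3 | 3 | 4 | r
E2 result:
v | y | c | b | e | z
(0 rows)
Witness: ('r', 'r', 3, 3, 4, 'r') appears 1× in E1 but 0× in E2.

no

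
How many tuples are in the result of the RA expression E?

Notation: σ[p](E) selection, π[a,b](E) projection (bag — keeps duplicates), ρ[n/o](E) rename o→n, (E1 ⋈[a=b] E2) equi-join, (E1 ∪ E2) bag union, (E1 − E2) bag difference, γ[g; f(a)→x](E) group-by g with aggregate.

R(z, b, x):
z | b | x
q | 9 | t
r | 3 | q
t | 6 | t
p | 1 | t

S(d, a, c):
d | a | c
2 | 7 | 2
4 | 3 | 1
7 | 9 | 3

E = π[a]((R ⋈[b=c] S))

Row counts bottom-up:
  R → 4
  S → 3
  (R ⋈[b=c] S) → 2
  π[a]((R ⋈[b=c] S)) → 2

|E| = 2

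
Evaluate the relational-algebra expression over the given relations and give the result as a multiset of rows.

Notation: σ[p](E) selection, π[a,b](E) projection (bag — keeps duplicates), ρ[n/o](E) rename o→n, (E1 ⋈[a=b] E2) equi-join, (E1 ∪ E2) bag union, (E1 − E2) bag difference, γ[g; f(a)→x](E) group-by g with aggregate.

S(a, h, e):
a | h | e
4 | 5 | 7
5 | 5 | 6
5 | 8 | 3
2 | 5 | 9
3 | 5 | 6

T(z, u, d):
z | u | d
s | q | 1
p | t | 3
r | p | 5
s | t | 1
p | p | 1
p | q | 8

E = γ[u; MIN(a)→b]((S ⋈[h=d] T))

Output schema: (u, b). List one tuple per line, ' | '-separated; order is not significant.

Per-node cardinality:
  S → 5
  T → 6
  (S ⋈[h=d] T) → 5
  γ[u; MIN(a)→b]((S ⋈[h=d] T)) → 2

== RESULT ==
u | b
p | 2
q | 5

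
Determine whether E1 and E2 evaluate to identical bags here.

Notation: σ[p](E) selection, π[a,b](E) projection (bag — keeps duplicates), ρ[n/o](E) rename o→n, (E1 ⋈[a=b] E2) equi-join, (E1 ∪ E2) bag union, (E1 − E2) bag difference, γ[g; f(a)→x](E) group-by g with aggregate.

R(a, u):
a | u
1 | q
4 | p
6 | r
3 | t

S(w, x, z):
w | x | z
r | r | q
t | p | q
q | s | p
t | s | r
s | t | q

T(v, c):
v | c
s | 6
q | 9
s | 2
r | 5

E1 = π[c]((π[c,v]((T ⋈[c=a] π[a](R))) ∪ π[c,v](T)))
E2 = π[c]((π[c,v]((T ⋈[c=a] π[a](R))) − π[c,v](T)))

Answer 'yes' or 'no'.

E1 per-node cardinality:
  T → 4
  R → 4
  π[a](R) → 4
  (T ⋈[c=a] π[a](R)) → 1
  π[c,v]((T ⋈[c=a] π[a](R))) → 1
  T → 4
  π[c,v](T) → 4
  (π[c,v]((T ⋈[c=a] π[a](R))) ∪ π[c,v](T)) → 5
  π[c]((π[c,v]((T ⋈[c=a] π[a](R))) ∪ π[c,v](T))) → 5
E2 per-node cardinality:
  T → 4
  R → 4
  π[a](R) → 4
  (T ⋈[c=a] π[a](R)) → 1
  π[c,v]((T ⋈[c=a] π[a](R))) → 1
  T → 4
  π[c,v](T) → 4
  (π[c,v]((T ⋈[c=a] π[a](R))) − π[c,v](T)) → 0
  π[c]((π[c,v]((T ⋈[c=a] π[a](R))) − π[c,v](T))) → 0

E1 result:
c
2
5
6
6
9
E2 result:
c
(0 rows)
Witness: (6,) appears 2× in E1 but 0× in E2.

no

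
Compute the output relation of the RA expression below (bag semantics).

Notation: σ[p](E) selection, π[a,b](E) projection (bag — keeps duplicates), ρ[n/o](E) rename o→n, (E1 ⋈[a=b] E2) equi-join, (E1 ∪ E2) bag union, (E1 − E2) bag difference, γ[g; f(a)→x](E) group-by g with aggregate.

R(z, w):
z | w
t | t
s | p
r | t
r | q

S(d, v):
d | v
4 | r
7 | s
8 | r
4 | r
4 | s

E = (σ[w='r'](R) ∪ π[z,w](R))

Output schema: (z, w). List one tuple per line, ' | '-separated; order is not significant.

Subexpression sizes:
  R → 4
  σ[w='r'](R) → 0
  R → 4
  π[z,w](R) → 4
  (σ[w='r'](R) ∪ π[z,w](R)) → 4

== RESULT ==
z | w
r | q
r | t
s | p
t | t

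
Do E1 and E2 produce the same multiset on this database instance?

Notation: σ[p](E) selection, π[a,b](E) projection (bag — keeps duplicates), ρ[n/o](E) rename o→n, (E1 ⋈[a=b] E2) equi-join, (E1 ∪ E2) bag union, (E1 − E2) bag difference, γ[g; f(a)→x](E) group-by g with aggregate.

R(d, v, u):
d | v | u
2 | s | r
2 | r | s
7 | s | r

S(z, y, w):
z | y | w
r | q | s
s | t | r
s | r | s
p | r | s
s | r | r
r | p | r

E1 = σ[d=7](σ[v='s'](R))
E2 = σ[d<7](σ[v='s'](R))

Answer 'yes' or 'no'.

E1 row counts bottom-up:
  R → 3
  σ[v='s'](R) → 2
  σ[d=7](σ[v='s'](R)) → 1
E2 row counts bottom-up:
  R → 3
  σ[v='s'](R) → 2
  σ[d<7](σ[v='s'](R)) → 1

E1 result:
d | v | u
7 | s | r
E2 result:
d | v | u
2 | s | r
Witness: (7, 's', 'r') appears 1× in E1 but 0× in E2.

no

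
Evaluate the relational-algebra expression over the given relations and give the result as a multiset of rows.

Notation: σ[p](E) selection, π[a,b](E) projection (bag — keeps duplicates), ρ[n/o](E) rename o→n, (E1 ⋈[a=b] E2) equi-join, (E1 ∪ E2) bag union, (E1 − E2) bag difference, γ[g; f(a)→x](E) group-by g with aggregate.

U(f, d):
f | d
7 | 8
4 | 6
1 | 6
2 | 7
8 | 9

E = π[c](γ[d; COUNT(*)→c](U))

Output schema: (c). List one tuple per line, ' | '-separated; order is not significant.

Row counts bottom-up:
  U → 5
  γ[d; COUNT(*)→c](U) → 4
  π[c](γ[d; COUNT(*)→c](U)) → 4

== RESULT ==
c
1
1
1
2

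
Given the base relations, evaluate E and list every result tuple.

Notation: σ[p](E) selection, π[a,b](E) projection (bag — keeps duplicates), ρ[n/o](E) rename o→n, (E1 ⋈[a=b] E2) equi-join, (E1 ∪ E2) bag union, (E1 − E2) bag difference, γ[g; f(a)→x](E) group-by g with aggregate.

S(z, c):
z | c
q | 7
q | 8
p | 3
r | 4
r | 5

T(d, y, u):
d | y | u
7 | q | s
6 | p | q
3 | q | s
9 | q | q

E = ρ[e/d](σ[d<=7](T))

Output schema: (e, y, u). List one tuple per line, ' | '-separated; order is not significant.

Stepwise |·|:
  T → 4
  σ[d<=7](T) → 3
  ρ[e/d](σ[d<=7](T)) → 3

== RESULT ==
e | y | u
3 | q | s
6 | p | q
7 | q | s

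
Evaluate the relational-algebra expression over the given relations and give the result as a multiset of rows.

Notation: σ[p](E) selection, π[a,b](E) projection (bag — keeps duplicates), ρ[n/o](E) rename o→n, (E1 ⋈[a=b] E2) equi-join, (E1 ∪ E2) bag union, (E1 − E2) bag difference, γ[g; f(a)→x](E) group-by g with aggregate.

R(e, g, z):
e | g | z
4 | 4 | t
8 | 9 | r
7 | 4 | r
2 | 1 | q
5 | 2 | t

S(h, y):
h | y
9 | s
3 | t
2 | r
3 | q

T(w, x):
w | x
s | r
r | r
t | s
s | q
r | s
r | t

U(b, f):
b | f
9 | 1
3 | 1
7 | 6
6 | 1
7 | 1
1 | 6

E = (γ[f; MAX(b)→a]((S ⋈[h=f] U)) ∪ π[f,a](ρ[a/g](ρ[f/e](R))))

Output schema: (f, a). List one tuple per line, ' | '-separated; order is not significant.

Row counts bottom-up:
  S → 4
  U → 6
  (S ⋈[h=f] U) → 0
  γ[f; MAX(b)→a]((S ⋈[h=f] U)) → 0
  R → 5
  ρ[f/e](R) → 5
  ρ[a/g](ρ[f/e](R)) → 5
  π[f,a](ρ[a/g](ρ[f/e](R))) → 5
  (γ[f; MAX(b)→a]((S ⋈[h=f] U)) ∪ π[f,a](ρ[a/g](ρ[f/e](R)))) → 5

== RESULT ==
f | a
2 | 1
4 | 4
5 | 2
7 | 4
8 | 9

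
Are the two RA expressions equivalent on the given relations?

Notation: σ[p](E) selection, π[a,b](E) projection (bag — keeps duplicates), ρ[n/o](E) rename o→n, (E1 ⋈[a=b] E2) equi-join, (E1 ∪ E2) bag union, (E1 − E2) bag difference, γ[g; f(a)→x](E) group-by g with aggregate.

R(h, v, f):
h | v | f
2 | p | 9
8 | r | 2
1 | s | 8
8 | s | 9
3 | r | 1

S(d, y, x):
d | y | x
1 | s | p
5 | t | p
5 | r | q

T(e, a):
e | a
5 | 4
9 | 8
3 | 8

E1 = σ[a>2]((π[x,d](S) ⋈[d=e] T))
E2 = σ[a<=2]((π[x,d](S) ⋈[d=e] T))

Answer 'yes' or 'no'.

E1 subexpression sizes:
  S → 3
  π[x,d](S) → 3
  T → 3
  (π[x,d](S) ⋈[d=e] T) → 2
  σ[a>2]((π[x,d](S) ⋈[d=e] T)) → 2
E2 subexpression sizes:
  S → 3
  π[x,d](S) → 3
  T → 3
  (π[x,d](S) ⋈[d=e] T) → 2
  σ[a<=2]((π[x,d](S) ⋈[d=e] T)) → 0

E1 result:
x | d | e | a
p | 5 | 5 | 4
q | 5 | 5 | 4
E2 result:
x | d | e | a
(0 rows)
Witness: ('q', 5, 5, 4) appears 1× in E1 but 0× in E2.

no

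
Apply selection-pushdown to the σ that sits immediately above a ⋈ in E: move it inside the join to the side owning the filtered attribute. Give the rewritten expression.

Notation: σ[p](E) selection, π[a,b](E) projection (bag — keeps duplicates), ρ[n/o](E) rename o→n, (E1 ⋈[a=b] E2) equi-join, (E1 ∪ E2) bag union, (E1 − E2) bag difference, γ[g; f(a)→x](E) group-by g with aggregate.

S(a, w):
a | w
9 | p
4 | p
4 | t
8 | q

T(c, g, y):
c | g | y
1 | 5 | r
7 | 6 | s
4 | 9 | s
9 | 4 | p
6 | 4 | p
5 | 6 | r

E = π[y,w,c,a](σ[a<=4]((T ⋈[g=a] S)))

σ filters on a, owned by the right side.
E' = π[y,w,c,a]((T ⋈[g=a] σ[a<=4](S)))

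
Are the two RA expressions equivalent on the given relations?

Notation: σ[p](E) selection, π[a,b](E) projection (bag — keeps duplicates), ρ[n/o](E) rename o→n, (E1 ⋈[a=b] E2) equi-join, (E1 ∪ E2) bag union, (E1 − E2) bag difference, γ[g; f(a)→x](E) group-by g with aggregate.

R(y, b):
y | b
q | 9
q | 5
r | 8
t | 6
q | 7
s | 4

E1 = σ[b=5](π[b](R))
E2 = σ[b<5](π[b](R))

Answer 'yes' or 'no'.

E1 row counts bottom-up:
  R → 6
  π[b](R) → 6
  σ[b=5](π[b](R)) → 1
E2 row counts bottom-up:
  R → 6
  π[b](R) → 6
  σ[b<5](π[b](R)) → 1

E1 result:
b
5
E2 result:
b
4
Witness: (4,) appears 0× in E1 but 1× in E2.

no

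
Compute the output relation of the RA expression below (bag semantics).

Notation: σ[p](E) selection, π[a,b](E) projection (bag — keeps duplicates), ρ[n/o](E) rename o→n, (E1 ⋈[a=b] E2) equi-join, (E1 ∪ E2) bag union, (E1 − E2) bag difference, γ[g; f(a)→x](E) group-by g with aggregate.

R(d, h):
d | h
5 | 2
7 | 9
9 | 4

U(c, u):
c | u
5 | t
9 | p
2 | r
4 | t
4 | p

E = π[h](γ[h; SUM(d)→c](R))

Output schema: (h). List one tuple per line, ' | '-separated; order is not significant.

Row counts bottom-up:
  R → 3
  γ[h; SUM(d)→c](R) → 3
  π[h](γ[h; SUM(d)→c](R)) → 3

== RESULT ==
h
2
4
9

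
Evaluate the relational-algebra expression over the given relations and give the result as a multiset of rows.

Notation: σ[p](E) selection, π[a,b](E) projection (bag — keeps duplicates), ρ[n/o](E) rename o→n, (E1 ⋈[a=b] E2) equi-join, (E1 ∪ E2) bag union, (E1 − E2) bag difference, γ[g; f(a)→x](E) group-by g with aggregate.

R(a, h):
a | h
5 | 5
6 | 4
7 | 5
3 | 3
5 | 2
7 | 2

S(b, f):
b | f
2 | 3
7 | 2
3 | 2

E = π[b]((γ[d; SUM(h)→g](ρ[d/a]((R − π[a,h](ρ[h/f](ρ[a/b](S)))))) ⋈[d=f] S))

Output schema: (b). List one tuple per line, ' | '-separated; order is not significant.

Subexpression sizes:
  R → 6
  S → 3
  ρ[a/b](S) → 3
  ρ[h/f](ρ[a/b](S)) → 3
  π[a,h](ρ[h/f](ρ[a/b](S))) → 3
  (R − π[a,h](ρ[h/f](ρ[a/b](S)))) → 5
  ρ[d/a]((R − π[a,h](ρ[h/f](ρ[a/b](S))))) → 5
  γ[d; SUM(h)→g](ρ[d/a]((R − π[a,h](ρ[h/f](ρ[a/b](S)))))) → 4
  S → 3
  (γ[d; SUM(h)→g](ρ[d/a]((R − π[a,h](ρ[h/f](ρ[a/b](S)))))) ⋈[d=f] S) → 1
  π[b]((γ[d; SUM(h)→g](ρ[d/a]((R − π[a,h](ρ[h/f](ρ[a/b](S)))))) ⋈[d=f] S)) → 1

== RESULT ==
b
2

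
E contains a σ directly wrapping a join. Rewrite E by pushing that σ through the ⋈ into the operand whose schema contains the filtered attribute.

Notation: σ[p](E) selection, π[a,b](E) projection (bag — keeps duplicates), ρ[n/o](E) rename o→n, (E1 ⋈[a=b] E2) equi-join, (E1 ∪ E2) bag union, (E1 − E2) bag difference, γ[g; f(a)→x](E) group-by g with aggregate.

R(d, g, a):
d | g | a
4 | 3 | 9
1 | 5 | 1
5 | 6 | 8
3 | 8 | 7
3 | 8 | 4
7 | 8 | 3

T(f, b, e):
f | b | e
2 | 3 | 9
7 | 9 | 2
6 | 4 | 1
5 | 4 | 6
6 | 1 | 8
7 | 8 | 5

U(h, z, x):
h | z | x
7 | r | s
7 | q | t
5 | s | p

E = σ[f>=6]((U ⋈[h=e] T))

σ filters on f, owned by the right side.
E' = (U ⋈[h=e] σ[f>=6](T))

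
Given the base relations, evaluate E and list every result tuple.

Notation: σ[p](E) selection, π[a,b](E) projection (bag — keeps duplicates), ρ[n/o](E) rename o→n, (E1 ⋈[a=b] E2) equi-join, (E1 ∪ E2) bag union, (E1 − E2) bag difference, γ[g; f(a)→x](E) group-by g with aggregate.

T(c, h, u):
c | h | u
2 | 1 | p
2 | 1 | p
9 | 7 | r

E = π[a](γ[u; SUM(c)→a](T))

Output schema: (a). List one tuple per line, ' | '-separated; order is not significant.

Row counts bottom-up:
  T → 3
  γ[u; SUM(c)→a](T) → 2
  π[a](γ[u; SUM(c)→a](T)) → 2

== RESULT ==
a
4
9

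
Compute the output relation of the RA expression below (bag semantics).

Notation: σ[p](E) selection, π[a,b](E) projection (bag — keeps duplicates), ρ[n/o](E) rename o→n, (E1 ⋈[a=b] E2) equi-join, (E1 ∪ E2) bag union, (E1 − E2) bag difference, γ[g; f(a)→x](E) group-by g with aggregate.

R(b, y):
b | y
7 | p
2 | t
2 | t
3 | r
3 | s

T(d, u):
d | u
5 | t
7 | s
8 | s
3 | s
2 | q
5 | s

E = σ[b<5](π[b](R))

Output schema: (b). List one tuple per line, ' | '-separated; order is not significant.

Per-node cardinality:
  R → 5
  π[b](R) → 5
  σ[b<5](π[b](R)) → 4

== RESULT ==
b
2
2
3
3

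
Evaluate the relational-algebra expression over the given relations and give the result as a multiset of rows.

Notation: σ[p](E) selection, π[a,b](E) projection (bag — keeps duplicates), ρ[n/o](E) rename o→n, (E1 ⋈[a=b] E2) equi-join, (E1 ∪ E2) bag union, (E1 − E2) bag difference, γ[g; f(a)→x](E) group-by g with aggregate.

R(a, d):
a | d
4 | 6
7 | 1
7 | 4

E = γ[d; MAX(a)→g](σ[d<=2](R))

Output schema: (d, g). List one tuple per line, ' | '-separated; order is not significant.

Per-node cardinality:
  R → 3
  σ[d<=2](R) → 1
  γ[d; MAX(a)→g](σ[d<=2](R)) → 1

== RESULT ==
d | g
1 | 7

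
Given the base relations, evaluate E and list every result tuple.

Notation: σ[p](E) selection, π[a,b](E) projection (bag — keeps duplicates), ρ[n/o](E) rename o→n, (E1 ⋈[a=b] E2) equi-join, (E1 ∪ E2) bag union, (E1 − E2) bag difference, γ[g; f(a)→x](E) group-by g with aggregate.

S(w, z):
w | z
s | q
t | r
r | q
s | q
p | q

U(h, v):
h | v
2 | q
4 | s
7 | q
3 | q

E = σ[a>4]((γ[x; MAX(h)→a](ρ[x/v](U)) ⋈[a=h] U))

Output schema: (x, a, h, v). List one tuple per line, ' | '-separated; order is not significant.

Stepwise |·|:
  U → 4
  ρ[x/v](U) → 4
  γ[x; MAX(h)→a](ρ[x/v](U)) → 2
  U → 4
  (γ[x; MAX(h)→a](ρ[x/v](U)) ⋈[a=h] U) → 2
  σ[a>4]((γ[x; MAX(h)→a](ρ[x/v](U)) ⋈[a=h] U)) → 1

== RESULT ==
x | a | h | v
q | 7 | 7 | q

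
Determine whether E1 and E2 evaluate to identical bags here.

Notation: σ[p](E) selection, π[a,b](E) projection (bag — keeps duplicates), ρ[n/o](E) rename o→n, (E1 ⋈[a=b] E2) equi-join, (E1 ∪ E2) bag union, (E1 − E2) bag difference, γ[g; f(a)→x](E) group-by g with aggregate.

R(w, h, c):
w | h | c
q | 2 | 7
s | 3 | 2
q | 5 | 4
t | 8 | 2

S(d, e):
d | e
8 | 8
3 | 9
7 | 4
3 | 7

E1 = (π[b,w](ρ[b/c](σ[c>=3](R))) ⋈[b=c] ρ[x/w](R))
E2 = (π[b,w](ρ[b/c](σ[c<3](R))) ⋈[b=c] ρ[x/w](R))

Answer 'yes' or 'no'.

E1 stepwise |·|:
  R → 4
  σ[c>=3](R) → 2
  ρ[b/c](σ[c>=3](R)) → 2
  π[b,w](ρ[b/c](σ[c>=3](R))) → 2
  R → 4
  ρ[x/w](R) → 4
  (π[b,w](ρ[b/c](σ[c>=3](R))) ⋈[b=c] ρ[x/w](R)) → 2
E2 stepwise |·|:
  R → 4
  σ[c<3](R) → 2
  ρ[b/c](σ[c<3](R)) → 2
  π[b,w](ρ[b/c](σ[c<3](R))) → 2
  R → 4
  ρ[x/w](R) → 4
  (π[b,w](ρ[b/c](σ[c<3](R))) ⋈[b=c] ρ[x/w](R)) → 4

E1 result:
b | w | x | h | c
4 | q | q | 5 | 4
7 | q | q | 2 | 7
E2 result:
b | w | x | h | c
2 | s | s | 3 | 2
2 | s | t | 8 | 2
2 | t | s | 3 | 2
2 | t | t | 8 | 2
Witness: (2, 's', 's', 3, 2) appears 0× in E1 but 1× in E2.

no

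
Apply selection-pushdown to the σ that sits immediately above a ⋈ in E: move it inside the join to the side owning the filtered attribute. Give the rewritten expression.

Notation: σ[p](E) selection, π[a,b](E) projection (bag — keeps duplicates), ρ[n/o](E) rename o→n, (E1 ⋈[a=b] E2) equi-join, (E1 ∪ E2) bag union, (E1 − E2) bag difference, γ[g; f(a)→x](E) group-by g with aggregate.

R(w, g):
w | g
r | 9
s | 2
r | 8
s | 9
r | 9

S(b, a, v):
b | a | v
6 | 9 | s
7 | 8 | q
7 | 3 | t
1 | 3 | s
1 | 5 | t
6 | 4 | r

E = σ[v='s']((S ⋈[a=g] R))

σ filters on v, owned by the left side.
E' = (σ[v='s'](S) ⋈[a=g] R)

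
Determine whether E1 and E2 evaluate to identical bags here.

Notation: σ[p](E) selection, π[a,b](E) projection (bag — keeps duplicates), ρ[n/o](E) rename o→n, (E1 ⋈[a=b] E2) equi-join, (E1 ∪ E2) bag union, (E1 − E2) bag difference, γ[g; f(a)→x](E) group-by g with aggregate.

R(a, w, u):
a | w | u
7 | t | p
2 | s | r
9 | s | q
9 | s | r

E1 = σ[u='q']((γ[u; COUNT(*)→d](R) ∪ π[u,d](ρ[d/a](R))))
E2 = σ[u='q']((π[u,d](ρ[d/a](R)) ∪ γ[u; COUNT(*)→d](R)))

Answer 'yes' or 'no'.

E1 per-node cardinality:
  R → 4
  γ[u; COUNT(*)→d](R) → 3
  R → 4
  ρ[d/a](R) → 4
  π[u,d](ρ[d/a](R)) → 4
  (γ[u; COUNT(*)→d](R) ∪ π[u,d](ρ[d/a](R))) → 7
  σ[u='q']((γ[u; COUNT(*)→d](R) ∪ π[u,d](ρ[d/a](R)))) → 2
E2 per-node cardinality:
  R → 4
  ρ[d/a](R) → 4
  π[u,d](ρ[d/a](R)) → 4
  R → 4
  γ[u; COUNT(*)→d](R) → 3
  (π[u,d](ρ[d/a](R)) ∪ γ[u; COUNT(*)→d](R)) → 7
  σ[u='q']((π[u,d](ρ[d/a](R)) ∪ γ[u; COUNT(*)→d](R))) → 2

E1 and E2 produce the same multiset:
u | d
q | 1
q | 9

yes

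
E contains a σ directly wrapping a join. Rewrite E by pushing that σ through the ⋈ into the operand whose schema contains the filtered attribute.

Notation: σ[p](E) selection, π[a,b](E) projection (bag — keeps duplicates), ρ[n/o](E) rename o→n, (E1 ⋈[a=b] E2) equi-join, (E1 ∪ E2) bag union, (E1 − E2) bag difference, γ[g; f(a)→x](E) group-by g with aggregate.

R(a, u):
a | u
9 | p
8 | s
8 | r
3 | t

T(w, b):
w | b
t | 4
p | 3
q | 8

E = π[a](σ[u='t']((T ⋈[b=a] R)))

σ filters on u, owned by the right side.
E' = π[a]((T ⋈[b=a] σ[u='t'](R)))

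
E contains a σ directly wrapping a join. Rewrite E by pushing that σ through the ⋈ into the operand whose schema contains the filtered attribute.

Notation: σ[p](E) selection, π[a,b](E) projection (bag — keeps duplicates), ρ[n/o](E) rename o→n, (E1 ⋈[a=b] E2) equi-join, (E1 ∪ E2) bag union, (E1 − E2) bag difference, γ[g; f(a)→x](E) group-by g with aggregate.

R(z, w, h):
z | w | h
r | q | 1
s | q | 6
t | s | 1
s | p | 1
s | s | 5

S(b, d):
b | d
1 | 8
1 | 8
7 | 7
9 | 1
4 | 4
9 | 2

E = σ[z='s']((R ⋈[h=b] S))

σ filters on z, owned by the left side.
E' = (σ[z='s'](R) ⋈[h=b] S)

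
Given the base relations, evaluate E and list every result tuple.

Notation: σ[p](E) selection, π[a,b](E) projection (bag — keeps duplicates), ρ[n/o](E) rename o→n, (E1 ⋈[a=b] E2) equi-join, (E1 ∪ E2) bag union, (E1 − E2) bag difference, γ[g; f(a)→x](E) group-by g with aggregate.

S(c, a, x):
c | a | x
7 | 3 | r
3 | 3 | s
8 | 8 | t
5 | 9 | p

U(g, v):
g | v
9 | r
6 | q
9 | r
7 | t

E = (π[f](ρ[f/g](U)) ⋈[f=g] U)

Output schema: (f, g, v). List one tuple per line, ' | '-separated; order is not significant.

Row counts bottom-up:
  U → 4
  ρ[f/g](U) → 4
  π[f](ρ[f/g](U)) → 4
  U → 4
  (π[f](ρ[f/g](U)) ⋈[f=g] U) → 6

== RESULT ==
f | g | v
6 | 6 | q
7 | 7 | t
9 | 9 | r
9 | 9 | r
9 | 9 | r
9 | 9 | r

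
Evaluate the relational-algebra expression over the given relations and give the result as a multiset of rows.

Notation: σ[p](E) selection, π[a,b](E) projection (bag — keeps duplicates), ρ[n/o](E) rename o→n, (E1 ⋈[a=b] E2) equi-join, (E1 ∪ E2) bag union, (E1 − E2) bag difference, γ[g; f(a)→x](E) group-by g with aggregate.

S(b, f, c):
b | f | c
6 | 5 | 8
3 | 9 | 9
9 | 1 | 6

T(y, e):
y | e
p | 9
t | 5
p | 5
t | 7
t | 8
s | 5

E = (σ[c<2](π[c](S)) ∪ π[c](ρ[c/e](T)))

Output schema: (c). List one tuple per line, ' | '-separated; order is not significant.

Subexpression sizes:
  S → 3
  π[c](S) → 3
  σ[c<2](π[c](S)) → 0
  T → 6
  ρ[c/e](T) → 6
  π[c](ρ[c/e](T)) → 6
  (σ[c<2](π[c](S)) ∪ π[c](ρ[c/e](T))) → 6

== RESULT ==
c
5
5
5
7
8
9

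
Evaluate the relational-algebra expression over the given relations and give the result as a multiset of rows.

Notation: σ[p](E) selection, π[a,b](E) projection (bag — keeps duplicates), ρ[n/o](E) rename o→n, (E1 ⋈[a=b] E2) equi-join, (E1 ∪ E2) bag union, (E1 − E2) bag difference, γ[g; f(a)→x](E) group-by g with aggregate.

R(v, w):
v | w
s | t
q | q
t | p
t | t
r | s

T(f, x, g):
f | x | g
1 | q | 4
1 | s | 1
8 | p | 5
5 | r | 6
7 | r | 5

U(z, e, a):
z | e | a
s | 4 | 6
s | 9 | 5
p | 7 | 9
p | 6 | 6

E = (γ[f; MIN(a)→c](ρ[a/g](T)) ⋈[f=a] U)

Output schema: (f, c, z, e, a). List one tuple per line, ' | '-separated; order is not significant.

Subexpression sizes:
  T → 5
  ρ[a/g](T) → 5
  γ[f; MIN(a)→c](ρ[a/g](T)) → 4
  U → 4
  (γ[f; MIN(a)→c](ρ[a/g](T)) ⋈[f=a] U) → 1

== RESULT ==
f | c | z | e | a
5 | 6 | s | 9 | 5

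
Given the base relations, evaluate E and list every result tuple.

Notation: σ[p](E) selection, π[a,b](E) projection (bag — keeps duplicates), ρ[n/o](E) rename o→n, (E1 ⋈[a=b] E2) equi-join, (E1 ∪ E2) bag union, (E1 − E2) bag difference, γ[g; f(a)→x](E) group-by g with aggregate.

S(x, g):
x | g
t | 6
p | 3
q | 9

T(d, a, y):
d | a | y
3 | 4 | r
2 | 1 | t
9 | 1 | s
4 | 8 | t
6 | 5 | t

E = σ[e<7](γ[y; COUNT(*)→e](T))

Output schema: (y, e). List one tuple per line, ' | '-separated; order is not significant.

Per-node cardinality:
  T → 5
  γ[y; COUNT(*)→e](T) → 3
  σ[e<7](γ[y; COUNT(*)→e](T)) → 3

== RESULT ==
y | e
r | 1
s | 1
t | 3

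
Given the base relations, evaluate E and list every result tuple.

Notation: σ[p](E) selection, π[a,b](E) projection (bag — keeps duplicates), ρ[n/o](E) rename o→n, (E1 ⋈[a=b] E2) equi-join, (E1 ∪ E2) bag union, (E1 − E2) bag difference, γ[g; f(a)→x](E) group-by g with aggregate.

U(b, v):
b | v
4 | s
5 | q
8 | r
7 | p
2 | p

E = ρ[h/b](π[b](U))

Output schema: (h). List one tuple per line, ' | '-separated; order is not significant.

Stepwise |·|:
  U → 5
  π[b](U) → 5
  ρ[h/b](π[b](U)) → 5

== RESULT ==
h
2
4
5
7
8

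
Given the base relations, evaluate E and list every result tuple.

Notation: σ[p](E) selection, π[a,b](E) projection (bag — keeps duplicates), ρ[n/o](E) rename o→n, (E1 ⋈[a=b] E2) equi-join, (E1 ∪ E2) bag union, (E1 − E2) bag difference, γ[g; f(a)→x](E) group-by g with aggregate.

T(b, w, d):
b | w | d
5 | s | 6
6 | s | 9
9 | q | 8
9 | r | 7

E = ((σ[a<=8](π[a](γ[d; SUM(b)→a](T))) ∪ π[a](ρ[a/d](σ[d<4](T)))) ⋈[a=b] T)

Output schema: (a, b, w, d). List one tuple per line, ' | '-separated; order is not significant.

Stepwise |·|:
  T → 4
  γ[d; SUM(b)→a](T) → 4
  π[a](γ[d; SUM(b)→a](T)) → 4
  σ[a<=8](π[a](γ[d; SUM(b)→a](T))) → 2
  T → 4
  σ[d<4](T) → 0
  ρ[a/d](σ[d<4](T)) → 0
  π[a](ρ[a/d](σ[d<4](T))) → 0
  (σ[a<=8](π[a](γ[d; SUM(b)→a](T))) ∪ π[a](ρ[a/d](σ[d<4](T)))) → 2
  T → 4
  ((σ[a<=8](π[a](γ[d; SUM(b)→a](T))) ∪ π[a](ρ[a/d](σ[d<4](T)))) ⋈[a=b] T) → 2

== RESULT ==
a | b | w | d
5 | 5 | s | 6
6 | 6 | s | 9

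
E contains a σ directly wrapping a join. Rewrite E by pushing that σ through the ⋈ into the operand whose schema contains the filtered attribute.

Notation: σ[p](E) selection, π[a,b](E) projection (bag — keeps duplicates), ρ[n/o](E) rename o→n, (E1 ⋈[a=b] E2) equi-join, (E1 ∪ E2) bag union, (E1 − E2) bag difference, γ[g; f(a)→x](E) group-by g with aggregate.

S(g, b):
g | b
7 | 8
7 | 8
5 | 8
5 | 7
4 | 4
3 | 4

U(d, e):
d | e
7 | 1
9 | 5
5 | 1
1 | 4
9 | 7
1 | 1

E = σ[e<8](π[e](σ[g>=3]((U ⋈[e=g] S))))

σ filters on g, owned by the right side.
E' = σ[e<8](π[e]((U ⋈[e=g] σ[g>=3](S))))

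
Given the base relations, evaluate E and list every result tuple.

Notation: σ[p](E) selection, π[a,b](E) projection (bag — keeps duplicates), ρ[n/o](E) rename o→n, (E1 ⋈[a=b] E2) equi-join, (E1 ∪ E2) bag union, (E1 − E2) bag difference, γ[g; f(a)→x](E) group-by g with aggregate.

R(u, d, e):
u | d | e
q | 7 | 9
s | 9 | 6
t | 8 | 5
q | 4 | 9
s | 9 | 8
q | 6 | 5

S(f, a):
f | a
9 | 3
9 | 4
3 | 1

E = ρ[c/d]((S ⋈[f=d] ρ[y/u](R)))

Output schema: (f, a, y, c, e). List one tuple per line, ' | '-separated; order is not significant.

Stepwise |·|:
  S → 3
  R → 6
  ρ[y/u](R) → 6
  (S ⋈[f=d] ρ[y/u](R)) → 4
  ρ[c/d]((S ⋈[f=d] ρ[y/u](R))) → 4

== RESULT ==
f | a | y | c | e
9 | 3 | s | 9 | 6
9 | 3 | s | 9 | 8
9 | 4 | s | 9 | 6
9 | 4 | s | 9 | 8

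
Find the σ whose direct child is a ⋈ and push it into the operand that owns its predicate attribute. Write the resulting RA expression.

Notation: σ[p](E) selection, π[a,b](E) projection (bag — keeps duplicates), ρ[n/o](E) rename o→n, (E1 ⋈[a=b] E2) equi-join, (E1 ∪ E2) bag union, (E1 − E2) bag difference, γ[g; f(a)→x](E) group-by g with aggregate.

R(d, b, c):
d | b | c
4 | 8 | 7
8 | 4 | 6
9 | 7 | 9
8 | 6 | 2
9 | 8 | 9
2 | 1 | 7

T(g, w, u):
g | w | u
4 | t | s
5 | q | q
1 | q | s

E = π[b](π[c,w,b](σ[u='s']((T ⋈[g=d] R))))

σ filters on u, owned by the left side.
E' = π[b](π[c,w,b]((σ[u='s'](T) ⋈[g=d] R)))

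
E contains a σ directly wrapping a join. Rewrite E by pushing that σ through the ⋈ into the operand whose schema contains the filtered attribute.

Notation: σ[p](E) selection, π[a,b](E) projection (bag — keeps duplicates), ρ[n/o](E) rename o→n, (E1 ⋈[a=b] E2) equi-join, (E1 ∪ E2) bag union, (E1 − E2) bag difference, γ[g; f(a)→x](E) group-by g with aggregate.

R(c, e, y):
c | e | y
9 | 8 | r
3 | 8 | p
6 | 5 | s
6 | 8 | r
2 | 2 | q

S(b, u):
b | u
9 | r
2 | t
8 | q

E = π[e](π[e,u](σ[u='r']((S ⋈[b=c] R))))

σ filters on u, owned by the left side.
E' = π[e](π[e,u]((σ[u='r'](S) ⋈[b=c] R)))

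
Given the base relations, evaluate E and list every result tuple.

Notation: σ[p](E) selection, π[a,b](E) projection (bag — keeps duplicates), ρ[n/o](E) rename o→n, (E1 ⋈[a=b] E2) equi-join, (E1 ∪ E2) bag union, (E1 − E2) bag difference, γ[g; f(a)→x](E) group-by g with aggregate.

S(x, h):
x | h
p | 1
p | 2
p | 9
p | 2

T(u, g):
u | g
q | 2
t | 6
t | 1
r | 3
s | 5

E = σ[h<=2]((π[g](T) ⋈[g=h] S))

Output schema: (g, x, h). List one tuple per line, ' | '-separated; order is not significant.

Subexpression sizes:
  T → 5
  π[g](T) → 5
  S → 4
  (π[g](T) ⋈[g=h] S) → 3
  σ[h<=2]((π[g](T) ⋈[g=h] S)) → 3

== RESULT ==
g | x | h
1 | p | 1
2 | p | 2
2 | p | 2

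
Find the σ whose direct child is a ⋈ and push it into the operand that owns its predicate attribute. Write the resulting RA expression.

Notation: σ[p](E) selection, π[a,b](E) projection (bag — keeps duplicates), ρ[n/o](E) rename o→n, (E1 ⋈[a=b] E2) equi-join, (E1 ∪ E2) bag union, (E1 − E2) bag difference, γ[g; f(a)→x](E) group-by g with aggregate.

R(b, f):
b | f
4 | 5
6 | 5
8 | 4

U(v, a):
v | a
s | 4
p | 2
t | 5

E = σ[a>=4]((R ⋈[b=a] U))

σ filters on a, owned by the right side.
E' = (R ⋈[b=a] σ[a>=4](U))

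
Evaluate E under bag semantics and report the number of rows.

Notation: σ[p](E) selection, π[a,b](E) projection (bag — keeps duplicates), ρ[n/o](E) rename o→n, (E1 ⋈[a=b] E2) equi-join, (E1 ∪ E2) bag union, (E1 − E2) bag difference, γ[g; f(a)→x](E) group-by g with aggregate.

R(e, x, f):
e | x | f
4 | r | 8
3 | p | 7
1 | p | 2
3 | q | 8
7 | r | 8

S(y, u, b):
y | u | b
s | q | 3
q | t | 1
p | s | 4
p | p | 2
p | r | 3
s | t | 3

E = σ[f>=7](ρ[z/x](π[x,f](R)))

Row counts bottom-up:
  R → 5
  π[x,f](R) → 5
  ρ[z/x](π[x,f](R)) → 5
  σ[f>=7](ρ[z/x](π[x,f](R))) → 4

|E| = 4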